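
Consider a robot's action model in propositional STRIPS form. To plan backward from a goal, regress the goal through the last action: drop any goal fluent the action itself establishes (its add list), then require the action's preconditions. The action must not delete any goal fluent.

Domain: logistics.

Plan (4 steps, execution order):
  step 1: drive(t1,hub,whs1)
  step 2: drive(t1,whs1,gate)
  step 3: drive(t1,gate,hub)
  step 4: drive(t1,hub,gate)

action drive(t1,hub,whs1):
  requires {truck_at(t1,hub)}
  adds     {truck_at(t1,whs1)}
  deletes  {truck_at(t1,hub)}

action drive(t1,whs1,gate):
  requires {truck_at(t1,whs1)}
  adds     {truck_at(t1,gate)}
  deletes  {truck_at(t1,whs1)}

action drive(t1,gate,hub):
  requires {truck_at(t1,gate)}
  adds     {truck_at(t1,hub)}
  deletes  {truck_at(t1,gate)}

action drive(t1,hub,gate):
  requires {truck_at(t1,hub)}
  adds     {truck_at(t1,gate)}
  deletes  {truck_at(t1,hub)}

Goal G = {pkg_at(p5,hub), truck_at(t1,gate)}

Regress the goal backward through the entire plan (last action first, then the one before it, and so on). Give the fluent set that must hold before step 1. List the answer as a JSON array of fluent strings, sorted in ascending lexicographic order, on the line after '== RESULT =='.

Regress step by step:
  through step 4 (drive(t1,hub,gate)): drop {truck_at(t1,gate)}, keep {pkg_at(p5,hub)}, require {truck_at(t1,hub)}
    → {pkg_at(p5,hub), truck_at(t1,hub)}
  through step 3 (drive(t1,gate,hub)): drop {truck_at(t1,hub)}, keep {pkg_at(p5,hub)}, require {truck_at(t1,gate)}
    → {pkg_at(p5,hub), truck_at(t1,gate)}
  through step 2 (drive(t1,whs1,gate)): drop {truck_at(t1,gate)}, keep {pkg_at(p5,hub)}, require {truck_at(t1,whs1)}
    → {pkg_at(p5,hub), truck_at(t1,whs1)}
  through step 1 (drive(t1,hub,whs1)): drop {truck_at(t1,whs1)}, keep {pkg_at(p5,hub)}, require {truck_at(t1,hub)}
    → {pkg_at(p5,hub), truck_at(t1,hub)}

== RESULT ==
["pkg_at(p5,hub)", "truck_at(t1,hub)"]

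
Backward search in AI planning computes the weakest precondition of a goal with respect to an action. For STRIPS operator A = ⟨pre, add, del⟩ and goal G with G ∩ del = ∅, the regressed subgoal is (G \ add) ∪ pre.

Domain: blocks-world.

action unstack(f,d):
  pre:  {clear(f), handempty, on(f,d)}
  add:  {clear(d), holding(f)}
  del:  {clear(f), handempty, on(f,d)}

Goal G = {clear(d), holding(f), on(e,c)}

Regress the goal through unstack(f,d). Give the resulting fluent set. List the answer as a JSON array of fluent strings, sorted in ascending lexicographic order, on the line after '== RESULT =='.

Regress:
  G ∩ del = {}  (empty — regression defined)
  G \ add = {clear(d), holding(f), on(e,c)} \ {clear(d), holding(f)} = {on(e,c)}
  ∪ pre   = {on(e,c)} ∪ {clear(f), handempty, on(f,d)}
          = {clear(f), handempty, on(e,c), on(f,d)}

== RESULT ==
["clear(f)", "handempty", "on(e,c)", "on(f,d)"]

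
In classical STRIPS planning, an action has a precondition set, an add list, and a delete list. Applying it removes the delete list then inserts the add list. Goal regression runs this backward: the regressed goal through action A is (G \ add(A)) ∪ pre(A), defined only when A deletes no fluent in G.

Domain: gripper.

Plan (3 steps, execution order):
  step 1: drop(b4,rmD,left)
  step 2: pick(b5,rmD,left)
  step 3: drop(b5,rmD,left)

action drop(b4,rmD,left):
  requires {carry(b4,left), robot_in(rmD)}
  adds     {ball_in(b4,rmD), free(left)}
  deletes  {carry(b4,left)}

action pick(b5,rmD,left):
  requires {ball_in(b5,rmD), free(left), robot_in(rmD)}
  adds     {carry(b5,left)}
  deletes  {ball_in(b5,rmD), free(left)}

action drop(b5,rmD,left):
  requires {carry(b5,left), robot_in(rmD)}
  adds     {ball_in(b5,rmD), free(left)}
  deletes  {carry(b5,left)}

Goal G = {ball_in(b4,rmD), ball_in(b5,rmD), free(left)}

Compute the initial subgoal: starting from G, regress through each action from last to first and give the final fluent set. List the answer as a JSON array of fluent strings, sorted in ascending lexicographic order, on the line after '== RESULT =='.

Work backward from the goal:
  through step 3 (drop(b5,rmD,left)): drop {ball_in(b5,rmD), free(left)}, keep {ball_in(b4,rmD)}, require {carry(b5,left), robot_in(rmD)}
    → {ball_in(b4,rmD), carry(b5,left), robot_in(rmD)}
  through step 2 (pick(b5,rmD,left)): drop {carry(b5,left)}, keep {ball_in(b4,rmD), robot_in(rmD)}, require {ball_in(b5,rmD), free(left), robot_in(rmD)}
    → {ball_in(b4,rmD), ball_in(b5,rmD), free(left), robot_in(rmD)}
  through step 1 (drop(b4,rmD,left)): drop {ball_in(b4,rmD), free(left)}, keep {ball_in(b5,rmD), robot_in(rmD)}, require {carry(b4,left), robot_in(rmD)}
    → {ball_in(b5,rmD), carry(b4,left), robot_in(rmD)}

== RESULT ==
["ball_in(b5,rmD)", "carry(b4,left)", "robot_in(rmD)"]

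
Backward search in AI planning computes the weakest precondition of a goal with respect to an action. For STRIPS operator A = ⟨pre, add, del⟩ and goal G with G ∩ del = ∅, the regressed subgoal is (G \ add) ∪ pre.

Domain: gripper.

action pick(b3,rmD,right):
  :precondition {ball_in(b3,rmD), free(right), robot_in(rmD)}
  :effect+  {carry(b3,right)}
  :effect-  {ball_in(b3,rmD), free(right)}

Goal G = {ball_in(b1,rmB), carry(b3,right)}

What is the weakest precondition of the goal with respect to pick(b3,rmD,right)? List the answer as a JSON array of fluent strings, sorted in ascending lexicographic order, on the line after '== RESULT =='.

Regress:
  G ∩ del = {}  (empty — regression defined)
  G \ add = {ball_in(b1,rmB), carry(b3,right)} \ {carry(b3,right)} = {ball_in(b1,rmB)}
  ∪ pre   = {ball_in(b1,rmB)} ∪ {ball_in(b3,rmD), free(right), robot_in(rmD)}
          = {ball_in(b1,rmB), ball_in(b3,rmD), free(right), robot_in(rmD)}

== RESULT ==
["ball_in(b1,rmB)", "ball_in(b3,rmD)", "free(right)", "robot_in(rmD)"]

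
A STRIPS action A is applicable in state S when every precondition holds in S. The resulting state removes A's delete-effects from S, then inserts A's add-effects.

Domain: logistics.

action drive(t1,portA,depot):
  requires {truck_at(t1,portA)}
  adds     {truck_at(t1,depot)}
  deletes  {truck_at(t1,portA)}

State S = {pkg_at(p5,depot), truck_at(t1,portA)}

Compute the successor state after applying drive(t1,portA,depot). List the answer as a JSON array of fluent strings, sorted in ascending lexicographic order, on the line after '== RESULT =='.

Progress:
  pre ⊆ S: {truck_at(t1,portA)} ⊆ S  — applicable
  S \ del = {pkg_at(p5,depot)}
  ∪ add   = {pkg_at(p5,depot), truck_at(t1,depot)}

== RESULT ==
["pkg_at(p5,depot)", "truck_at(t1,depot)"]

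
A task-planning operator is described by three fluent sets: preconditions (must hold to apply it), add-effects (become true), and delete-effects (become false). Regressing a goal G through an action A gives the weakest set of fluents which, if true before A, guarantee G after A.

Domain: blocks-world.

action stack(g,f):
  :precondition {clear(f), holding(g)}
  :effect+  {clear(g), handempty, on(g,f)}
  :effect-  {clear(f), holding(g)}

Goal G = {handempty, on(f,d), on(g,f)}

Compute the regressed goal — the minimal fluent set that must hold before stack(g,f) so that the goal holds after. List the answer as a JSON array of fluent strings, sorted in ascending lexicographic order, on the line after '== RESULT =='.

Regress:
  G ∩ del = {}  (empty — regression defined)
  G \ add = {handempty, on(f,d), on(g,f)} \ {clear(g), handempty, on(g,f)} = {on(f,d)}
  ∪ pre   = {on(f,d)} ∪ {clear(f), holding(g)}
          = {clear(f), holding(g), on(f,d)}

== RESULT ==
["clear(f)", "holding(g)", "on(f,d)"]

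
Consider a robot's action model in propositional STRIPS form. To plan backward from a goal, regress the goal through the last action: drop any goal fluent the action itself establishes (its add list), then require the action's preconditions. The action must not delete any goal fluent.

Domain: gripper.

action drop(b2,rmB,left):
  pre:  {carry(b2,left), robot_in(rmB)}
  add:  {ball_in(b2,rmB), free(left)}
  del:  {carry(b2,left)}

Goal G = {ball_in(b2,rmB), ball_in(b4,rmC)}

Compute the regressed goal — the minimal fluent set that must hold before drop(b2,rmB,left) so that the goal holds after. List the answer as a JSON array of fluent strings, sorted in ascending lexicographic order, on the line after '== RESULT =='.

Regress:
  G ∩ del = {}  (empty — regression defined)
  G \ add = {ball_in(b2,rmB), ball_in(b4,rmC)} \ {ball_in(b2,rmB), free(left)} = {ball_in(b4,rmC)}
  ∪ pre   = {ball_in(b4,rmC)} ∪ {carry(b2,left), robot_in(rmB)}
          = {ball_in(b4,rmC), carry(b2,left), robot_in(rmB)}

== RESULT ==
["ball_in(b4,rmC)", "carry(b2,left)", "robot_in(rmB)"]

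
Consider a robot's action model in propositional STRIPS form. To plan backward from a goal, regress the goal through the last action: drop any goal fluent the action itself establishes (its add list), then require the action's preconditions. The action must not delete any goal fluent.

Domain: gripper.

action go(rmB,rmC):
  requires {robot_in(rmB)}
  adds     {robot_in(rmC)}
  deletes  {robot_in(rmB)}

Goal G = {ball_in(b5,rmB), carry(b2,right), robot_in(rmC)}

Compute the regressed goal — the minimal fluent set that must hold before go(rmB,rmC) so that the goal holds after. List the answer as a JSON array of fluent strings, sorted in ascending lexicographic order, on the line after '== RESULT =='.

Compute (G \ add) ∪ pre:
  G ∩ del = {}  (empty — regression defined)
  G \ add = {ball_in(b5,rmB), carry(b2,right), robot_in(rmC)} \ {robot_in(rmC)} = {ball_in(b5,rmB), carry(b2,right)}
  ∪ pre   = {ball_in(b5,rmB), carry(b2,right)} ∪ {robot_in(rmB)}
          = {ball_in(b5,rmB), carry(b2,right), robot_in(rmB)}

== RESULT ==
["ball_in(b5,rmB)", "carry(b2,right)", "robot_in(rmB)"]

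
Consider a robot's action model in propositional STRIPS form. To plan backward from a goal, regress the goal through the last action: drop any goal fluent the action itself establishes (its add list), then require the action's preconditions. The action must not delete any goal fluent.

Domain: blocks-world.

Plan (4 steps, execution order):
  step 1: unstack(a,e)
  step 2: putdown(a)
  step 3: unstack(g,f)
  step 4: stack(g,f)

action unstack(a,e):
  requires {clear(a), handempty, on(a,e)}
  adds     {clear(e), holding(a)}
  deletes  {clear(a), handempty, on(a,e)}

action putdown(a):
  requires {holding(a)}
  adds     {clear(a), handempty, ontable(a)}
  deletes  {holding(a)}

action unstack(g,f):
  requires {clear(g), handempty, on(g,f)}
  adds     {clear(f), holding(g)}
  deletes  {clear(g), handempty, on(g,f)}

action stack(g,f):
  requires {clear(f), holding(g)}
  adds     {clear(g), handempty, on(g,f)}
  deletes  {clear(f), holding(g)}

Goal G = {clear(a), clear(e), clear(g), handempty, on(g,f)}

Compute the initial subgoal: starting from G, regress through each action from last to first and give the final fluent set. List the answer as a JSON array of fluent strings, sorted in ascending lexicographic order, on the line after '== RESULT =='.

Work backward from the goal:
  through step 4 (stack(g,f)): drop {clear(g), handempty, on(g,f)}, keep {clear(a), clear(e)}, require {clear(f), holding(g)}
    → {clear(a), clear(e), clear(f), holding(g)}
  through step 3 (unstack(g,f)): drop {clear(f), holding(g)}, keep {clear(a), clear(e)}, require {clear(g), handempty, on(g,f)}
    → {clear(a), clear(e), clear(g), handempty, on(g,f)}
  through step 2 (putdown(a)): drop {clear(a), handempty}, keep {clear(e), clear(g), on(g,f)}, require {holding(a)}
    → {clear(e), clear(g), holding(a), on(g,f)}
  through step 1 (unstack(a,e)): drop {clear(e), holding(a)}, keep {clear(g), on(g,f)}, require {clear(a), handempty, on(a,e)}
    → {clear(a), clear(g), handempty, on(a,e), on(g,f)}

== RESULT ==
["clear(a)", "clear(g)", "handempty", "on(a,e)", "on(g,f)"]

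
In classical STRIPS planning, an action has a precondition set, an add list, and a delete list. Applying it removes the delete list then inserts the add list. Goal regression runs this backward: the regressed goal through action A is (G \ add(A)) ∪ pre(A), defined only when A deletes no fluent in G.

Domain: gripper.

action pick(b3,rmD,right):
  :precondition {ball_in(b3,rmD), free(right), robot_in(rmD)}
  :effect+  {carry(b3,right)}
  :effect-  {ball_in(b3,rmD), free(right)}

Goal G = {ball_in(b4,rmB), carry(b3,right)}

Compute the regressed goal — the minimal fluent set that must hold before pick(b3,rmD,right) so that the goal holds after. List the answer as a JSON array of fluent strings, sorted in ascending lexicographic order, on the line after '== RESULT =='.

Compute (G \ add) ∪ pre:
  G ∩ del = {}  (empty — regression defined)
  G \ add = {ball_in(b4,rmB), carry(b3,right)} \ {carry(b3,right)} = {ball_in(b4,rmB)}
  ∪ pre   = {ball_in(b4,rmB)} ∪ {ball_in(b3,rmD), free(right), robot_in(rmD)}
          = {ball_in(b3,rmD), ball_in(b4,rmB), free(right), robot_in(rmD)}

== RESULT ==
["ball_in(b3,rmD)", "ball_in(b4,rmB)", "free(right)", "robot_in(rmD)"]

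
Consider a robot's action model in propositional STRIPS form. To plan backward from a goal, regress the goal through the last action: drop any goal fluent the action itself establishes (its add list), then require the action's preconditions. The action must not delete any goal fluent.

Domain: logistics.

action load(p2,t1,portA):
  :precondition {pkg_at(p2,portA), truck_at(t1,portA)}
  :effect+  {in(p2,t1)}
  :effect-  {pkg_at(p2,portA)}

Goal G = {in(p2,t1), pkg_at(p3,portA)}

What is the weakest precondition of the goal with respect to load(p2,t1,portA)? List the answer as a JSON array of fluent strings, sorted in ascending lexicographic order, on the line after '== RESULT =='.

Regress:
  G ∩ del = {}  (empty — regression defined)
  G \ add = {in(p2,t1), pkg_at(p3,portA)} \ {in(p2,t1)} = {pkg_at(p3,portA)}
  ∪ pre   = {pkg_at(p3,portA)} ∪ {pkg_at(p2,portA), truck_at(t1,portA)}
          = {pkg_at(p2,portA), pkg_at(p3,portA), truck_at(t1,portA)}

== RESULT ==
["pkg_at(p2,portA)", "pkg_at(p3,portA)", "truck_at(t1,portA)"]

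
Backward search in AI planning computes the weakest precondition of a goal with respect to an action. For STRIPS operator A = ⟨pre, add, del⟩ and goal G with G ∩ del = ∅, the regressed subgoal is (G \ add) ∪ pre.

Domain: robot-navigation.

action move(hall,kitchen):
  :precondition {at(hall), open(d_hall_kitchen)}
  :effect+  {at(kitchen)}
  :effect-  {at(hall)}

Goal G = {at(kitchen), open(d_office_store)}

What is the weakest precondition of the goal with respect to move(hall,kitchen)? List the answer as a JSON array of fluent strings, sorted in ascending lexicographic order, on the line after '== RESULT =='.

Regress:
  G ∩ del = {}  (empty — regression defined)
  G \ add = {at(kitchen), open(d_office_store)} \ {at(kitchen)} = {open(d_office_store)}
  ∪ pre   = {open(d_office_store)} ∪ {at(hall), open(d_hall_kitchen)}
          = {at(hall), open(d_hall_kitchen), open(d_office_store)}

== RESULT ==
["at(hall)", "open(d_hall_kitchen)", "open(d_office_store)"]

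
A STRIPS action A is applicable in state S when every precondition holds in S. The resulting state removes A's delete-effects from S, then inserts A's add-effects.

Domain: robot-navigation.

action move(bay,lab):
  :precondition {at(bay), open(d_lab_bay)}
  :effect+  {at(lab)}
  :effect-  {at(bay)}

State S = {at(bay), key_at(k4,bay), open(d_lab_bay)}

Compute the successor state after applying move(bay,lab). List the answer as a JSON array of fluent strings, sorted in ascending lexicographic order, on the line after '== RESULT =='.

Progress:
  pre ⊆ S: {at(bay), open(d_lab_bay)} ⊆ S  — applicable
  S \ del = {key_at(k4,bay), open(d_lab_bay)}
  ∪ add   = {at(lab), key_at(k4,bay), open(d_lab_bay)}

== RESULT ==
["at(lab)", "key_at(k4,bay)", "open(d_lab_bay)"]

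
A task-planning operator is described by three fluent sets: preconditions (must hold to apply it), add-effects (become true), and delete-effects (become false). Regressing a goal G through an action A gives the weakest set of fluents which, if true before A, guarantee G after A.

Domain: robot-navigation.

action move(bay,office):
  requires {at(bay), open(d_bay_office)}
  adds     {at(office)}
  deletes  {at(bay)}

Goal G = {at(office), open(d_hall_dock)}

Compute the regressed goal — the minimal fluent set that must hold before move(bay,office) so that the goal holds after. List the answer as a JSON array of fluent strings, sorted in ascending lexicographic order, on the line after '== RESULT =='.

Compute (G \ add) ∪ pre:
  G ∩ del = {}  (empty — regression defined)
  G \ add = {at(office), open(d_hall_dock)} \ {at(office)} = {open(d_hall_dock)}
  ∪ pre   = {open(d_hall_dock)} ∪ {at(bay), open(d_bay_office)}
          = {at(bay), open(d_bay_office), open(d_hall_dock)}

== RESULT ==
["at(bay)", "open(d_bay_office)", "open(d_hall_dock)"]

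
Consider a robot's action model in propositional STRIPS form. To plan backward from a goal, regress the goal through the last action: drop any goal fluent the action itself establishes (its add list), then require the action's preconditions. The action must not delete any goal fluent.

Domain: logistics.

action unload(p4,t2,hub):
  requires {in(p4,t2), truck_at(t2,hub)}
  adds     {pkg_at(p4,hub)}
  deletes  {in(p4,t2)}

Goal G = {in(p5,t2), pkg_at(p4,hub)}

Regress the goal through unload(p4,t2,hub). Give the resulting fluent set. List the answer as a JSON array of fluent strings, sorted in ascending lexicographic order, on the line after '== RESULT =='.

Regress:
  G ∩ del = {}  (empty — regression defined)
  G \ add = {in(p5,t2), pkg_at(p4,hub)} \ {pkg_at(p4,hub)} = {in(p5,t2)}
  ∪ pre   = {in(p5,t2)} ∪ {in(p4,t2), truck_at(t2,hub)}
          = {in(p4,t2), in(p5,t2), truck_at(t2,hub)}

== RESULT ==
["in(p4,t2)", "in(p5,t2)", "truck_at(t2,hub)"]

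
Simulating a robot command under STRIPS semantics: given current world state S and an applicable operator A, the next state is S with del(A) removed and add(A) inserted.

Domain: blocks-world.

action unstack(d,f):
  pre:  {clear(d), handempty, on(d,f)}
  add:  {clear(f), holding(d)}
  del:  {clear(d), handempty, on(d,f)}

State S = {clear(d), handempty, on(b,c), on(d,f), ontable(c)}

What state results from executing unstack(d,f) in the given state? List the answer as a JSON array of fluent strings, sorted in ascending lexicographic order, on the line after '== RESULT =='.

Progress:
  pre ⊆ S: {clear(d), handempty, on(d,f)} ⊆ S  — applicable
  S \ del = {on(b,c), ontable(c)}
  ∪ add   = {clear(f), holding(d), on(b,c), ontable(c)}

== RESULT ==
["clear(f)", "holding(d)", "on(b,c)", "ontable(c)"]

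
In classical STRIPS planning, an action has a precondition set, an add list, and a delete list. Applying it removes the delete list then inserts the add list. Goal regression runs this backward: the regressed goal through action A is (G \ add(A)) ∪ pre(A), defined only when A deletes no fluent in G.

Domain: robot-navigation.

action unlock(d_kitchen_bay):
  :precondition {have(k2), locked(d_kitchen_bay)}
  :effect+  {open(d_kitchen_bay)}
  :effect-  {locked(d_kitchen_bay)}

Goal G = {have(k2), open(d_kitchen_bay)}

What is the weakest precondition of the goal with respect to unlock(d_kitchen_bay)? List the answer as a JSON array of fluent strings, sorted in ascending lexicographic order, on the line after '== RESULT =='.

Regress:
  G ∩ del = {}  (empty — regression defined)
  G \ add = {have(k2), open(d_kitchen_bay)} \ {open(d_kitchen_bay)} = {have(k2)}
  ∪ pre   = {have(k2)} ∪ {have(k2), locked(d_kitchen_bay)}
          = {have(k2), locked(d_kitchen_bay)}

== RESULT ==
["have(k2)", "locked(d_kitchen_bay)"]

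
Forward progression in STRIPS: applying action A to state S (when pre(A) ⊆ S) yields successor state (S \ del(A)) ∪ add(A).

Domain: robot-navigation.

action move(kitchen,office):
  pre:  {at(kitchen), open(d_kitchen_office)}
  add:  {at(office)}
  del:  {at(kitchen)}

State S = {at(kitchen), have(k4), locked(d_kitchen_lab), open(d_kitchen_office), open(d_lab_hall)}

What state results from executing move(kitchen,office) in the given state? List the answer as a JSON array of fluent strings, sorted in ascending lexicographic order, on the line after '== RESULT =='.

Progress:
  pre ⊆ S: {at(kitchen), open(d_kitchen_office)} ⊆ S  — applicable
  S \ del = {have(k4), locked(d_kitchen_lab), open(d_kitchen_office), open(d_lab_hall)}
  ∪ add   = {at(office), have(k4), locked(d_kitchen_lab), open(d_kitchen_office), open(d_lab_hall)}

== RESULT ==
["at(office)", "have(k4)", "locked(d_kitchen_lab)", "open(d_kitchen_office)", "open(d_lab_hall)"]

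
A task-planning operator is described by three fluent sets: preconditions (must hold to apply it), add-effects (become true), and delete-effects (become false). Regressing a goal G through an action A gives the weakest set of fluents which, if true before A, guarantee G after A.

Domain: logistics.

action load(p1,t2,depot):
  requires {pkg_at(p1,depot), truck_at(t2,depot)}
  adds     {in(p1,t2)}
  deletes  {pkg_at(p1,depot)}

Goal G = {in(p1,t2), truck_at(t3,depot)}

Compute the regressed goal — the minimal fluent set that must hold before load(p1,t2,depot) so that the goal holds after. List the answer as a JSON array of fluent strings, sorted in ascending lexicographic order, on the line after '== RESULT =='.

Compute (G \ add) ∪ pre:
  G ∩ del = {}  (empty — regression defined)
  G \ add = {in(p1,t2), truck_at(t3,depot)} \ {in(p1,t2)} = {truck_at(t3,depot)}
  ∪ pre   = {truck_at(t3,depot)} ∪ {pkg_at(p1,depot), truck_at(t2,depot)}
          = {pkg_at(p1,depot), truck_at(t2,depot), truck_at(t3,depot)}

== RESULT ==
["pkg_at(p1,depot)", "truck_at(t2,depot)", "truck_at(t3,depot)"]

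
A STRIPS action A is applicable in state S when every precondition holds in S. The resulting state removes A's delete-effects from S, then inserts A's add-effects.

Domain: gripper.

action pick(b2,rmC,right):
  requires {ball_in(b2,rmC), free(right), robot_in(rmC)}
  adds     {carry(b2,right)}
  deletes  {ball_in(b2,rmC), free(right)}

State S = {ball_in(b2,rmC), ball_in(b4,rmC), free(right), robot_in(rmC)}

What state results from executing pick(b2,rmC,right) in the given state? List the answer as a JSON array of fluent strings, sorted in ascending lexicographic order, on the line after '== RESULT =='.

Progress:
  pre ⊆ S: {ball_in(b2,rmC), free(right), robot_in(rmC)} ⊆ S  — applicable
  S \ del = {ball_in(b4,rmC), robot_in(rmC)}
  ∪ add   = {ball_in(b4,rmC), carry(b2,right), robot_in(rmC)}

== RESULT ==
["ball_in(b4,rmC)", "carry(b2,right)", "robot_in(rmC)"]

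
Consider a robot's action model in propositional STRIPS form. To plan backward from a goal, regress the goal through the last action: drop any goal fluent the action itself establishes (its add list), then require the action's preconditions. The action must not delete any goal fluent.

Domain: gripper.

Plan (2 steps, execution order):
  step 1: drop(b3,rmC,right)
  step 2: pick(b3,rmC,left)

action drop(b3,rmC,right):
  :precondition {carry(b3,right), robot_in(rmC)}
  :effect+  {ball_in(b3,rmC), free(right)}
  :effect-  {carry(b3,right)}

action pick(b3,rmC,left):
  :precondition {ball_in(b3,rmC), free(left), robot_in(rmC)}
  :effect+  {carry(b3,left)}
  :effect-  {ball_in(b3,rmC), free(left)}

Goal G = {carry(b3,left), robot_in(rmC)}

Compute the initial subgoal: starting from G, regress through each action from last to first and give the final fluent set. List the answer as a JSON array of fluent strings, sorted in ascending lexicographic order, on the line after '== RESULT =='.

Work backward from the goal:
  through step 2 (pick(b3,rmC,left)): drop {carry(b3,left)}, keep {robot_in(rmC)}, require {ball_in(b3,rmC), free(left), robot_in(rmC)}
    → {ball_in(b3,rmC), free(left), robot_in(rmC)}
  through step 1 (drop(b3,rmC,right)): drop {ball_in(b3,rmC)}, keep {free(left), robot_in(rmC)}, require {carry(b3,right), robot_in(rmC)}
    → {carry(b3,right), free(left), robot_in(rmC)}

== RESULT ==
["carry(b3,right)", "free(left)", "robot_in(rmC)"]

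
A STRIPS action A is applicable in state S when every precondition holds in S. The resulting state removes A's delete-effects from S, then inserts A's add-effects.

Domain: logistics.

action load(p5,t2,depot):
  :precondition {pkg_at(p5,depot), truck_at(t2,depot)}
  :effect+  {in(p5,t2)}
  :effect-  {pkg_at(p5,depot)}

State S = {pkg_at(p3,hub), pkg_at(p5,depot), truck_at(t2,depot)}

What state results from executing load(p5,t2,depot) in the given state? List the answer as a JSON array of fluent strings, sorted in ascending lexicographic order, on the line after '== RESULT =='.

Progress:
  pre ⊆ S: {pkg_at(p5,depot), truck_at(t2,depot)} ⊆ S  — applicable
  S \ del = {pkg_at(p3,hub), truck_at(t2,depot)}
  ∪ add   = {in(p5,t2), pkg_at(p3,hub), truck_at(t2,depot)}

== RESULT ==
["in(p5,t2)", "pkg_at(p3,hub)", "truck_at(t2,depot)"]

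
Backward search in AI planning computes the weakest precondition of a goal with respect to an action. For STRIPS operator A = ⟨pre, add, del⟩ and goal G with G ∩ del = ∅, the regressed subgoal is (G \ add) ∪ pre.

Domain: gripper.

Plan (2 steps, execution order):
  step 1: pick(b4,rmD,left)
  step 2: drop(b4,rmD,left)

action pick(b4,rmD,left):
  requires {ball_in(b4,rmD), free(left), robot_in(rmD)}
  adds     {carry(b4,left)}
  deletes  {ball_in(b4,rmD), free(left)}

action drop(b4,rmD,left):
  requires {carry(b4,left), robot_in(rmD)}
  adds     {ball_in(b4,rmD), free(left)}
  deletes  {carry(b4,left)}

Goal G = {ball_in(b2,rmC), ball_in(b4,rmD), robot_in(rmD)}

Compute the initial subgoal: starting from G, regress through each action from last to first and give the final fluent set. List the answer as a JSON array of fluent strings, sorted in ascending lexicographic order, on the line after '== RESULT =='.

Work backward from the goal:
  through step 2 (drop(b4,rmD,left)): drop {ball_in(b4,rmD)}, keep {ball_in(b2,rmC), robot_in(rmD)}, require {carry(b4,left), robot_in(rmD)}
    → {ball_in(b2,rmC), carry(b4,left), robot_in(rmD)}
  through step 1 (pick(b4,rmD,left)): drop {carry(b4,left)}, keep {ball_in(b2,rmC), robot_in(rmD)}, require {ball_in(b4,rmD), free(left), robot_in(rmD)}
    → {ball_in(b2,rmC), ball_in(b4,rmD), free(left), robot_in(rmD)}

== RESULT ==
["ball_in(b2,rmC)", "ball_in(b4,rmD)", "free(left)", "robot_in(rmD)"]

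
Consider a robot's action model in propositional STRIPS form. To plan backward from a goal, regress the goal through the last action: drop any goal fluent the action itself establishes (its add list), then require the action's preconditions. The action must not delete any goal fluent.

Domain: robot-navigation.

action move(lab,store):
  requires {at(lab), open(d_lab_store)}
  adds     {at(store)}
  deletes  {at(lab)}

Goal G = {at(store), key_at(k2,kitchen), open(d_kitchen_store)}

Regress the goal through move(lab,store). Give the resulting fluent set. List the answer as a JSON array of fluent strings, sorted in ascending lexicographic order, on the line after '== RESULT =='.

Compute (G \ add) ∪ pre:
  G ∩ del = {}  (empty — regression defined)
  G \ add = {at(store), key_at(k2,kitchen), open(d_kitchen_store)} \ {at(store)} = {key_at(k2,kitchen), open(d_kitchen_store)}
  ∪ pre   = {key_at(k2,kitchen), open(d_kitchen_store)} ∪ {at(lab), open(d_lab_store)}
          = {at(lab), key_at(k2,kitchen), open(d_kitchen_store), open(d_lab_store)}

== RESULT ==
["at(lab)", "key_at(k2,kitchen)", "open(d_kitchen_store)", "open(d_lab_store)"]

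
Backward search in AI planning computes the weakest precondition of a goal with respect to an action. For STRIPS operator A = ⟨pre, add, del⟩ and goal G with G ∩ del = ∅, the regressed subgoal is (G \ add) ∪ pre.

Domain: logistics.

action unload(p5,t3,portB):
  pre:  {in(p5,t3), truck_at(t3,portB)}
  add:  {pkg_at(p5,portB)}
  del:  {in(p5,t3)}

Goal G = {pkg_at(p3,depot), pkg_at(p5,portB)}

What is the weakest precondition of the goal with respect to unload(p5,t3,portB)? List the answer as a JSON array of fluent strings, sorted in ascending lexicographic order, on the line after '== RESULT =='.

Compute (G \ add) ∪ pre:
  G ∩ del = {}  (empty — regression defined)
  G \ add = {pkg_at(p3,depot), pkg_at(p5,portB)} \ {pkg_at(p5,portB)} = {pkg_at(p3,depot)}
  ∪ pre   = {pkg_at(p3,depot)} ∪ {in(p5,t3), truck_at(t3,portB)}
          = {in(p5,t3), pkg_at(p3,depot), truck_at(t3,portB)}

== RESULT ==
["in(p5,t3)", "pkg_at(p3,depot)", "truck_at(t3,portB)"]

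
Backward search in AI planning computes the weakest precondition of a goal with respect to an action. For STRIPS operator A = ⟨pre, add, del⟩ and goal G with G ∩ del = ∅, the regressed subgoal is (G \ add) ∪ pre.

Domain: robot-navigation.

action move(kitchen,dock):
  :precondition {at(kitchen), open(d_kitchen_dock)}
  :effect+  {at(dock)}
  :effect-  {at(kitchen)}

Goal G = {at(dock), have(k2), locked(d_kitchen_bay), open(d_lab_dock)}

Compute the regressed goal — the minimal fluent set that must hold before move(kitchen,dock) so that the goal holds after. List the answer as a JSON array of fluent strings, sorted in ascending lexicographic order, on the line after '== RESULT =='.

Compute (G \ add) ∪ pre:
  G ∩ del = {}  (empty — regression defined)
  G \ add = {at(dock), have(k2), locked(d_kitchen_bay), open(d_lab_dock)} \ {at(dock)} = {have(k2), locked(d_kitchen_bay), open(d_lab_dock)}
  ∪ pre   = {have(k2), locked(d_kitchen_bay), open(d_lab_dock)} ∪ {at(kitchen), open(d_kitchen_dock)}
          = {at(kitchen), have(k2), locked(d_kitchen_bay), open(d_kitchen_dock), open(d_lab_dock)}

== RESULT ==
["at(kitchen)", "have(k2)", "locked(d_kitchen_bay)", "open(d_kitchen_dock)", "open(d_lab_dock)"]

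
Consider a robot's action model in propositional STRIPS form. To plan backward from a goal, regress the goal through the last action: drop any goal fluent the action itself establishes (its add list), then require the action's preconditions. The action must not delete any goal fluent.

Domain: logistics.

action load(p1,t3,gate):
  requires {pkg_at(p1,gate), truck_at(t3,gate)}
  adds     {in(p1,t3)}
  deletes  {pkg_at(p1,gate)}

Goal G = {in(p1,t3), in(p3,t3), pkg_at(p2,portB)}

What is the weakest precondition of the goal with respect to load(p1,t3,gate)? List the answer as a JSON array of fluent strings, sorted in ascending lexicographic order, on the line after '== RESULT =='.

Compute (G \ add) ∪ pre:
  G ∩ del = {}  (empty — regression defined)
  G \ add = {in(p1,t3), in(p3,t3), pkg_at(p2,portB)} \ {in(p1,t3)} = {in(p3,t3), pkg_at(p2,portB)}
  ∪ pre   = {in(p3,t3), pkg_at(p2,portB)} ∪ {pkg_at(p1,gate), truck_at(t3,gate)}
          = {in(p3,t3), pkg_at(p1,gate), pkg_at(p2,portB), truck_at(t3,gate)}

== RESULT ==
["in(p3,t3)", "pkg_at(p1,gate)", "pkg_at(p2,portB)", "truck_at(t3,gate)"]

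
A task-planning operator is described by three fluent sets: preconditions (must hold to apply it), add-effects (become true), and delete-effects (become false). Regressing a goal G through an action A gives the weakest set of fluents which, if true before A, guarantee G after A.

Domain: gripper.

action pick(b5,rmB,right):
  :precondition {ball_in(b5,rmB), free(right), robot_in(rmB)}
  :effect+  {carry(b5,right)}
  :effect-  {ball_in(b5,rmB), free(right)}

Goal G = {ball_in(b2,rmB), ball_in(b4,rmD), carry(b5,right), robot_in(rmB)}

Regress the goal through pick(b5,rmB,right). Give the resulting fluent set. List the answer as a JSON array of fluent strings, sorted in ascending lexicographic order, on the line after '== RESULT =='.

Regress:
  G ∩ del = {}  (empty — regression defined)
  G \ add = {ball_in(b2,rmB), ball_in(b4,rmD), carry(b5,right), robot_in(rmB)} \ {carry(b5,right)} = {ball_in(b2,rmB), ball_in(b4,rmD), robot_in(rmB)}
  ∪ pre   = {ball_in(b2,rmB), ball_in(b4,rmD), robot_in(rmB)} ∪ {ball_in(b5,rmB), free(right), robot_in(rmB)}
          = {ball_in(b2,rmB), ball_in(b4,rmD), ball_in(b5,rmB), free(right), robot_in(rmB)}

== RESULT ==
["ball_in(b2,rmB)", "ball_in(b4,rmD)", "ball_in(b5,rmB)", "free(right)", "robot_in(rmB)"]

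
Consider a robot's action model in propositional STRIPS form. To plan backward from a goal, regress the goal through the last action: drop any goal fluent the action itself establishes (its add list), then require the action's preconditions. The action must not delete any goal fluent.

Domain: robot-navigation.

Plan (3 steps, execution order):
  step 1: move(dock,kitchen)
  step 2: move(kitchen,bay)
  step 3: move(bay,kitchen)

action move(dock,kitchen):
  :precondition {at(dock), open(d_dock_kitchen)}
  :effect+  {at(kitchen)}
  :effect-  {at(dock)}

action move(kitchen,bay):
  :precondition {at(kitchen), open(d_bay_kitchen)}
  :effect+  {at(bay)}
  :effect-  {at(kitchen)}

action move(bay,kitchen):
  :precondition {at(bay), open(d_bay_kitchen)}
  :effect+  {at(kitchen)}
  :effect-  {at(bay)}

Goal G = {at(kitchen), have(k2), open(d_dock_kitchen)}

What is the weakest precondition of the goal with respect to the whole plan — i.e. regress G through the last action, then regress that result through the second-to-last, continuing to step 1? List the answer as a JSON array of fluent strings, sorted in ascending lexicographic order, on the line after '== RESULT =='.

Work backward from the goal:
  through step 3 (move(bay,kitchen)): drop {at(kitchen)}, keep {have(k2), open(d_dock_kitchen)}, require {at(bay), open(d_bay_kitchen)}
    → {at(bay), have(k2), open(d_bay_kitchen), open(d_dock_kitchen)}
  through step 2 (move(kitchen,bay)): drop {at(bay)}, keep {have(k2), open(d_bay_kitchen), open(d_dock_kitchen)}, require {at(kitchen), open(d_bay_kitchen)}
    → {at(kitchen), have(k2), open(d_bay_kitchen), open(d_dock_kitchen)}
  through step 1 (move(dock,kitchen)): drop {at(kitchen)}, keep {have(k2), open(d_bay_kitchen), open(d_dock_kitchen)}, require {at(dock), open(d_dock_kitchen)}
    → {at(dock), have(k2), open(d_bay_kitchen), open(d_dock_kitchen)}

== RESULT ==
["at(dock)", "have(k2)", "open(d_bay_kitchen)", "open(d_dock_kitchen)"]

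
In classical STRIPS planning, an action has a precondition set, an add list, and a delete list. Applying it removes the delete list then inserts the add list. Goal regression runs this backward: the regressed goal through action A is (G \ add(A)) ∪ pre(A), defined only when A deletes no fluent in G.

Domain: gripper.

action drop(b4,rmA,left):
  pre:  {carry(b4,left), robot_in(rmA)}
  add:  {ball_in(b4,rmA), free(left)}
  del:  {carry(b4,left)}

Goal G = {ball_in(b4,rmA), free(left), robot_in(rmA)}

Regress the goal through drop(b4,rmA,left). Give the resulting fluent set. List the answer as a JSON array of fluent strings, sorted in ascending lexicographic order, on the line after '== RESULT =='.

Compute (G \ add) ∪ pre:
  G ∩ del = {}  (empty — regression defined)
  G \ add = {ball_in(b4,rmA), free(left), robot_in(rmA)} \ {ball_in(b4,rmA), free(left)} = {robot_in(rmA)}
  ∪ pre   = {robot_in(rmA)} ∪ {carry(b4,left), robot_in(rmA)}
          = {carry(b4,left), robot_in(rmA)}

== RESULT ==
["carry(b4,left)", "robot_in(rmA)"]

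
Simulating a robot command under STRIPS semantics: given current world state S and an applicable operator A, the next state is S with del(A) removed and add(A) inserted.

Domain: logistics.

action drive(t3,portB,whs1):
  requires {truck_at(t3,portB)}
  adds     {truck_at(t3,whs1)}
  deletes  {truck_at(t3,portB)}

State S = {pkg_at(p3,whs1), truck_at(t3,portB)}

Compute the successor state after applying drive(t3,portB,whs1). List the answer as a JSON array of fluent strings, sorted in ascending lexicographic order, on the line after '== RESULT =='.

Compute (S \ del) ∪ add:
  pre ⊆ S: {truck_at(t3,portB)} ⊆ S  — applicable
  S \ del = {pkg_at(p3,whs1)}
  ∪ add   = {pkg_at(p3,whs1), truck_at(t3,whs1)}

== RESULT ==
["pkg_at(p3,whs1)", "truck_at(t3,whs1)"]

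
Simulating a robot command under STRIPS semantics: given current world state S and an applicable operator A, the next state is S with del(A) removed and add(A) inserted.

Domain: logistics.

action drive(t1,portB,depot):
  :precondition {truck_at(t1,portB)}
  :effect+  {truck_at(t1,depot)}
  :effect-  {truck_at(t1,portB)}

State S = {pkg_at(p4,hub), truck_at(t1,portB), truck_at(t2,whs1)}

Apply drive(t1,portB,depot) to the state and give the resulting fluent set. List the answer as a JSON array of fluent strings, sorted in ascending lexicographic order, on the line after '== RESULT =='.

Progress:
  pre ⊆ S: {truck_at(t1,portB)} ⊆ S  — applicable
  S \ del = {pkg_at(p4,hub), truck_at(t2,whs1)}
  ∪ add   = {pkg_at(p4,hub), truck_at(t1,depot), truck_at(t2,whs1)}

== RESULT ==
["pkg_at(p4,hub)", "truck_at(t1,depot)", "truck_at(t2,whs1)"]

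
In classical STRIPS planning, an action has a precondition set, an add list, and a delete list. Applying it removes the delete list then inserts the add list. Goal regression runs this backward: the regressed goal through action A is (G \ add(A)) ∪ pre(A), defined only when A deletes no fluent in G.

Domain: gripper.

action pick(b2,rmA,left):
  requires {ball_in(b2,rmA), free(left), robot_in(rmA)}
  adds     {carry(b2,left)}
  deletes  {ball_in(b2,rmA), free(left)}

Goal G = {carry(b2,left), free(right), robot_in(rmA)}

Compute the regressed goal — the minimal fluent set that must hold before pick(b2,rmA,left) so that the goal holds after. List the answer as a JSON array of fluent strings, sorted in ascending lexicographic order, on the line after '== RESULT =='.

Compute (G \ add) ∪ pre:
  G ∩ del = {}  (empty — regression defined)
  G \ add = {carry(b2,left), free(right), robot_in(rmA)} \ {carry(b2,left)} = {free(right), robot_in(rmA)}
  ∪ pre   = {free(right), robot_in(rmA)} ∪ {ball_in(b2,rmA), free(left), robot_in(rmA)}
          = {ball_in(b2,rmA), free(left), free(right), robot_in(rmA)}

== RESULT ==
["ball_in(b2,rmA)", "free(left)", "free(right)", "robot_in(rmA)"]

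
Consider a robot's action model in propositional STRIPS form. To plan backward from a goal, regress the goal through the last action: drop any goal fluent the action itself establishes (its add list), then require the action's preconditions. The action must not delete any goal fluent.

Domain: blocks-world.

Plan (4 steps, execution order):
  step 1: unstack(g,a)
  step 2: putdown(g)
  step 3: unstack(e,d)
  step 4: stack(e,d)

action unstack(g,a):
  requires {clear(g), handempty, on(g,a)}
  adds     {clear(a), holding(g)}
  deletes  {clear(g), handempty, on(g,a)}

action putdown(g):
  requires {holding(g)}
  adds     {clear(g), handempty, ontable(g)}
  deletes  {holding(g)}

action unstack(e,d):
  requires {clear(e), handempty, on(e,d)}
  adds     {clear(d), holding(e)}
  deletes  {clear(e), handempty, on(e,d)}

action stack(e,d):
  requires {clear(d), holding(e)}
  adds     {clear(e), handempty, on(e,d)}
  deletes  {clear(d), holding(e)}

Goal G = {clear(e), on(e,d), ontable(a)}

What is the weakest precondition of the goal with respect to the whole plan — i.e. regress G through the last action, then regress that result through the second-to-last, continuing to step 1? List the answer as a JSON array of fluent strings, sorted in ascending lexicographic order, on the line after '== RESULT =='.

Work backward from the goal:
  through step 4 (stack(e,d)): drop {clear(e), on(e,d)}, keep {ontable(a)}, require {clear(d), holding(e)}
    → {clear(d), holding(e), ontable(a)}
  through step 3 (unstack(e,d)): drop {clear(d), holding(e)}, keep {ontable(a)}, require {clear(e), handempty, on(e,d)}
    → {clear(e), handempty, on(e,d), ontable(a)}
  through step 2 (putdown(g)): drop {handempty}, keep {clear(e), on(e,d), ontable(a)}, require {holding(g)}
    → {clear(e), holding(g), on(e,d), ontable(a)}
  through step 1 (unstack(g,a)): drop {holding(g)}, keep {clear(e), on(e,d), ontable(a)}, require {clear(g), handempty, on(g,a)}
    → {clear(e), clear(g), handempty, on(e,d), on(g,a), ontable(a)}

== RESULT ==
["clear(e)", "clear(g)", "handempty", "on(e,d)", "on(g,a)", "ontable(a)"]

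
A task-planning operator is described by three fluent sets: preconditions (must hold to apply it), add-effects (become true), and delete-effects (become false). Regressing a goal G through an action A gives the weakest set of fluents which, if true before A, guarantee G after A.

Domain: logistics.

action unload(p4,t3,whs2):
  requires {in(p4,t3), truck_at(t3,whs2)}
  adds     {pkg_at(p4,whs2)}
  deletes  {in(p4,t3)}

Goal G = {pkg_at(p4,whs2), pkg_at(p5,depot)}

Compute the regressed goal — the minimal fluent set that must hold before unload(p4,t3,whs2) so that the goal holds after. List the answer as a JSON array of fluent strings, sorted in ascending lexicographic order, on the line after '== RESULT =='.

Regress:
  G ∩ del = {}  (empty — regression defined)
  G \ add = {pkg_at(p4,whs2), pkg_at(p5,depot)} \ {pkg_at(p4,whs2)} = {pkg_at(p5,depot)}
  ∪ pre   = {pkg_at(p5,depot)} ∪ {in(p4,t3), truck_at(t3,whs2)}
          = {in(p4,t3), pkg_at(p5,depot), truck_at(t3,whs2)}

== RESULT ==
["in(p4,t3)", "pkg_at(p5,depot)", "truck_at(t3,whs2)"]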